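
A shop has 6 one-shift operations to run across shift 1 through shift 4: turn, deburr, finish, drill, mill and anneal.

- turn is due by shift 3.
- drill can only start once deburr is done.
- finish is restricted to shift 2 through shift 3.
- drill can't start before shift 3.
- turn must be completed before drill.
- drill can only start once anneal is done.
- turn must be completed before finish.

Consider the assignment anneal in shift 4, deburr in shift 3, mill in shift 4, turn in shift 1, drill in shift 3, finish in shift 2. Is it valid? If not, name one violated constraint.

Invalid. drill can only start once anneal is done.

drill can't start before shift 3 — holds.
drill can only start once deburr is done — violated.
turn must be completed before finish — holds.
finish is restricted to shift 2 through shift 3 — holds.
drill can only start once anneal is done — violated.
turn is due by shift 3 — holds.
turn must be completed before drill — holds.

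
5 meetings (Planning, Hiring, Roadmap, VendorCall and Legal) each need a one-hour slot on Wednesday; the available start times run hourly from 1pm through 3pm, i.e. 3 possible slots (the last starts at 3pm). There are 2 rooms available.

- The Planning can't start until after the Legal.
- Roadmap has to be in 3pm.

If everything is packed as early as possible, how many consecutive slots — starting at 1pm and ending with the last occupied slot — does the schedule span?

The precedence chain requires at least 2 distinct slots.
With at most 2 per slot and 5 meetings, at least 3 slots are needed.
Roadmap can't be placed before 3pm — that is slot 3 counting from 1pm — so the schedule must run through at least 3 slots.
3 works (last occupied slot: 3pm): for example VendorCall -> 2pm, Hiring -> 1pm, Legal -> 1pm, Roadmap -> 3pm, Planning -> 2pm.

3 slots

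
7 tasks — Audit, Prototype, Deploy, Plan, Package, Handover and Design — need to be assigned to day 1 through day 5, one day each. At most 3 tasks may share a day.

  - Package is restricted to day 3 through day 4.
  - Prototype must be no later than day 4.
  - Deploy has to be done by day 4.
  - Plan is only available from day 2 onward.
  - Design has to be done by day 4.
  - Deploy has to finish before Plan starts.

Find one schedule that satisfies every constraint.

Design -> day 1, Package -> day 3, Plan -> day 2, Prototype -> day 1, Audit -> day 2, Deploy -> day 1, Handover -> day 2

Checking: Deploy(day 1) before Plan(day 2); Deploy=day 1 in [day 1,day 4]; Plan=day 2 in [day 2,day 5]; Package=day 3 in [day 3,day 4]; Design=day 1 in [day 1,day 4]; Prototype=day 1 in [day 1,day 4]; max 3 per day (cap 3).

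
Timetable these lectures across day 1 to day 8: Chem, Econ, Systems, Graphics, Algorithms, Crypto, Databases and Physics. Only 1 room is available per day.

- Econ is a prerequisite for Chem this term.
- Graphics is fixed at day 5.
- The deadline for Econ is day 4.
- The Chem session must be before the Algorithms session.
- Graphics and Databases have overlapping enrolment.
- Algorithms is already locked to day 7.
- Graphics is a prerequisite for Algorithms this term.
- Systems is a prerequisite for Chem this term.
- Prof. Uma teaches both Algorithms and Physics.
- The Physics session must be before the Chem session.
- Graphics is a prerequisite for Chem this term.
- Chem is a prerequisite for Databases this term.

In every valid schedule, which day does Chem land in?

Graphics is fixed at day 5 and must come before Chem, so Chem is at least day 6.
Algorithms is fixed at day 7 and must come after Chem, so Chem is at most day 6.
So Chem must be day 6.

day 6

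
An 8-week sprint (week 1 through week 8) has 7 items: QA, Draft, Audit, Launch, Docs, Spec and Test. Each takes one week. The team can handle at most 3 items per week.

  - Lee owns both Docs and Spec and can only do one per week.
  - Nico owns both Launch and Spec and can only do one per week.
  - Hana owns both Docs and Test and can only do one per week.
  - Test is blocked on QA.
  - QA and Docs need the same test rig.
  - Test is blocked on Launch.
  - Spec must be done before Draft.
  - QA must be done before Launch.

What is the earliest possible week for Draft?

Precedence pushes Draft to at least week 2.
Draft at week 2 is achievable: Docs=week 2, QA=week 1, Spec=week 1, Test=week 3, Launch=week 2, Audit=week 1, Draft=week 2.

week 2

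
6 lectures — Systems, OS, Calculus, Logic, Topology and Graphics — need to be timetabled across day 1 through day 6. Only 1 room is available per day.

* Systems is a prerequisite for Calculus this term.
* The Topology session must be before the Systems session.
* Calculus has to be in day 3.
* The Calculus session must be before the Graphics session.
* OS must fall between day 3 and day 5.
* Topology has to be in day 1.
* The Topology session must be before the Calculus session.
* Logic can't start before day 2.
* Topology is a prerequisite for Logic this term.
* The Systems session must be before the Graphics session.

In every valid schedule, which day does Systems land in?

Topology is fixed at day 1 and must come before Systems, so Systems is at least day 2.
Calculus is fixed at day 3 and must come after Systems, so Systems is at most day 2.
So Systems must be day 2.

day 2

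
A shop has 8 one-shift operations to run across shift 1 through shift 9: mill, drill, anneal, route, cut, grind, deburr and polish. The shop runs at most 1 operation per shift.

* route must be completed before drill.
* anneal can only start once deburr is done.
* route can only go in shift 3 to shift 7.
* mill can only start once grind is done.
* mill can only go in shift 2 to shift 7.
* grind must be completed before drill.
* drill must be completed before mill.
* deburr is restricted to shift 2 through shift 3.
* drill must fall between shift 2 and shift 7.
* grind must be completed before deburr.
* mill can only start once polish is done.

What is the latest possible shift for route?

Route is available from shift 3; route's own window allows nothing later than shift 7; downstream work caps route at shift 5.
route at shift 5 is achievable: polish=shift 4, mill=shift 7, cut=shift 8, drill=shift 6, grind=shift 1, route=shift 5, deburr=shift 2, anneal=shift 3.

shift 5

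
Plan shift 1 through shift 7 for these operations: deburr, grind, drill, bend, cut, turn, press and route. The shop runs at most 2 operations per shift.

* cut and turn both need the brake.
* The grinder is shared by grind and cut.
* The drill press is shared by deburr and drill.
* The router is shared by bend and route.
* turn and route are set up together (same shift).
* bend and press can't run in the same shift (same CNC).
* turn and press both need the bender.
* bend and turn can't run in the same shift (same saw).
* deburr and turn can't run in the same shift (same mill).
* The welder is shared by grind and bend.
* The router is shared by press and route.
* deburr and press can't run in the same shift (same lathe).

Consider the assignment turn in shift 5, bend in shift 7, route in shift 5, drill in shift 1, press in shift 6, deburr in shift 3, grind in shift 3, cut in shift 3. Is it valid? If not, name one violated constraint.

No — it violates: The grinder is shared by grind and cut

The welder is shared by grind and bend — holds.
The shop runs at most 2 operations per shift — violated.
turn and press both need the bender — holds.
The router is shared by bend and route — holds.
The router is shared by press and route — holds.
turn and route are set up together (same shift) — holds.
deburr and turn can't run in the same shift (same mill) — holds.
The drill press is shared by deburr and drill — holds.
cut and turn both need the brake — holds.
The grinder is shared by grind and cut — violated.
bend and turn can't run in the same shift (same saw) — holds.
bend and press can't run in the same shift (same CNC) — holds.
deburr and press can't run in the same shift (same lathe) — holds.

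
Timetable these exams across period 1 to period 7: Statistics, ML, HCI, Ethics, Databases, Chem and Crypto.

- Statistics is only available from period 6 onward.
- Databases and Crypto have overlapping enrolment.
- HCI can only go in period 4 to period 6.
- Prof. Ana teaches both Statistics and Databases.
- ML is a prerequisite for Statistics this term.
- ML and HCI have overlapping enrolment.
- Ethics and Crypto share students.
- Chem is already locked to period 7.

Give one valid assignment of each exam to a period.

HCI -> period 4, ML -> period 1, Ethics -> period 1, Crypto -> period 2, Chem -> period 7, Databases -> period 1, Statistics -> period 6

Checking: ML(period 1) before Statistics(period 6); Ethics(period 1) != Crypto(period 2); ML(period 1) != HCI(period 4); Statistics(period 6) != Databases(period 1); Databases(period 1) != Crypto(period 2); Statistics=period 6 in [period 6,period 7]; HCI=period 4 in [period 4,period 6]; Chem=period 7 in [period 7,period 7].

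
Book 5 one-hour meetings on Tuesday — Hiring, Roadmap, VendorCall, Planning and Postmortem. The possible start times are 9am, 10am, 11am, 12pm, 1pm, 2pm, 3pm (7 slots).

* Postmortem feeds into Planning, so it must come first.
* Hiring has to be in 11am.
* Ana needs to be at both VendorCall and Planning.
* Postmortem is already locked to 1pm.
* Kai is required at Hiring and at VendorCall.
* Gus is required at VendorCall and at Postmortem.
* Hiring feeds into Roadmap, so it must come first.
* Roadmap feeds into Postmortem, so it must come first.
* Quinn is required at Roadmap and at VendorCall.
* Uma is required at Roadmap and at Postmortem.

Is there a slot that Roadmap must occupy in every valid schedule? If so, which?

12pm

Hiring is fixed at 11am and must come before Roadmap, so Roadmap is at least 12pm.
Postmortem is fixed at 1pm and must come after Roadmap, so Roadmap is at most 12pm.
So Roadmap must be 12pm.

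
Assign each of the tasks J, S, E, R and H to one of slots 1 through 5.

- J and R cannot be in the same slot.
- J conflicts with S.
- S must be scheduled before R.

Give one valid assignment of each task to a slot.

R -> 2; J -> 3; S -> 1; E -> 1; H -> 1

Checking: S(1) before R(2); J(3) != R(2); J(3) != S(1).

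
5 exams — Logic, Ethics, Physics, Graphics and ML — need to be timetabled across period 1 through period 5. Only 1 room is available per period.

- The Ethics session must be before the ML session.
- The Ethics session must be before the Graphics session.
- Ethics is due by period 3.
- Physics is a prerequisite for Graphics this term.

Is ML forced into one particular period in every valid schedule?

ML can be period 2 (e.g. Physics -> period 3, Graphics -> period 4, Logic -> period 5, ML -> period 2, Ethics -> period 1) or period 3 (e.g. Physics in period 2; Logic in period 5; ML in period 3; Graphics in period 4; Ethics in period 1).

No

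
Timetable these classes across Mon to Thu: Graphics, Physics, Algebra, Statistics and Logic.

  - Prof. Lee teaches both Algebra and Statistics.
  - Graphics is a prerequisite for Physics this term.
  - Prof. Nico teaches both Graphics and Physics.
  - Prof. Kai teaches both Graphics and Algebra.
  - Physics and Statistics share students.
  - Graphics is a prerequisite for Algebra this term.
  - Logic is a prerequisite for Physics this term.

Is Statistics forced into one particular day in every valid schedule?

No

Statistics can be Mon (e.g. Algebra=Tue, Graphics=Mon, Physics=Tue, Logic=Mon, Statistics=Mon) or Tue (e.g. Statistics in Tue; Logic in Mon; Physics in Wed; Graphics in Mon; Algebra in Wed).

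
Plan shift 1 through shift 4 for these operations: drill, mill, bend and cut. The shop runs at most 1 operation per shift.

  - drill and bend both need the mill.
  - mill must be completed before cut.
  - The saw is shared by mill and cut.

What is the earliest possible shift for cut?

Precedence pushes cut to at least shift 2.
cut at shift 2 is achievable: cut=shift 2; bend=shift 4; drill=shift 3; mill=shift 1.

shift 2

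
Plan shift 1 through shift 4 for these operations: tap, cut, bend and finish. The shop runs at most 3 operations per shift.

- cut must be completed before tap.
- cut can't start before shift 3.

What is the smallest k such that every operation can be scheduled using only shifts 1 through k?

4 shifts

The precedence chain requires at least 2 distinct shifts.
With at most 3 per shift and 4 operations, at least 2 shifts are needed.
Propagating the time windows through the other constraints, tap can't land before shift 4, so the schedule must run through at least shift 4.
4 works (last occupied shift: shift 4): for example finish in shift 1; tap in shift 4; cut in shift 3; bend in shift 1.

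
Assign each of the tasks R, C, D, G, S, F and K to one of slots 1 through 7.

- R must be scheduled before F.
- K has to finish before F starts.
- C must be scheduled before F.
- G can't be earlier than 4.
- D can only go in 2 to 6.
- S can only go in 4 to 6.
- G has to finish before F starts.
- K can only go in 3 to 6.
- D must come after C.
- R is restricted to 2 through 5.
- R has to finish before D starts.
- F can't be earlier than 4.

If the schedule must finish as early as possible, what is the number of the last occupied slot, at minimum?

The precedence chain requires at least 2 distinct slots.
Propagating the time windows through the other constraints, F can't land before 5, so the schedule must run through at least slot 5.
5 works (last occupied slot: 5): for example F in 5, D in 3, C in 1, R in 2, K in 3, G in 4, S in 4.

slot 5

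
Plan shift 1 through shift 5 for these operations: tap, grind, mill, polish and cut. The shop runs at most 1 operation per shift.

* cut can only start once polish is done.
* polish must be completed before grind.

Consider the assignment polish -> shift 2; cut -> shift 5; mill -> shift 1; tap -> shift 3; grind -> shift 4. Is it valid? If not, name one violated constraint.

Valid

polish must be completed before grind — holds.
cut can only start once polish is done — holds.
The shop runs at most 1 operation per shift — holds.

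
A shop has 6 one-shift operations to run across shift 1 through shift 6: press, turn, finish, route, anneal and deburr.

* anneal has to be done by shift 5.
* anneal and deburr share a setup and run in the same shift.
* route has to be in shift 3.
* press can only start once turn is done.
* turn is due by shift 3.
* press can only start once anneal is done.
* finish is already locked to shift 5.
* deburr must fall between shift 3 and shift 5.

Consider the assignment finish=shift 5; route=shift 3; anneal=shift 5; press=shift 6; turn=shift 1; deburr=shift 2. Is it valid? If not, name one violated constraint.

finish is already locked to shift 5 — holds.
route has to be in shift 3 — holds.
anneal has to be done by shift 5 — holds.
anneal and deburr share a setup and run in the same shift — violated.
press can only start once turn is done — holds.
deburr must fall between shift 3 and shift 5 — violated.
turn is due by shift 3 — holds.
press can only start once anneal is done — holds.

Invalid. anneal and deburr share a setup and run in the same shift.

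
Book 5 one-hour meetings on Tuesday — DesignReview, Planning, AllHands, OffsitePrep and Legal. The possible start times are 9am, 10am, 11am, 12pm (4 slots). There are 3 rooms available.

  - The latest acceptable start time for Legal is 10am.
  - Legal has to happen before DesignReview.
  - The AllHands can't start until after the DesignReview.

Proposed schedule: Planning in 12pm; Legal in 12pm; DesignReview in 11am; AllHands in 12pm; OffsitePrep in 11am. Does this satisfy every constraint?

There are 3 rooms available — holds.
The AllHands can't start until after the DesignReview — holds.
The latest acceptable start time for Legal is 10am — violated.
Legal has to happen before DesignReview — violated.

Invalid. The latest acceptable start time for Legal is 10am.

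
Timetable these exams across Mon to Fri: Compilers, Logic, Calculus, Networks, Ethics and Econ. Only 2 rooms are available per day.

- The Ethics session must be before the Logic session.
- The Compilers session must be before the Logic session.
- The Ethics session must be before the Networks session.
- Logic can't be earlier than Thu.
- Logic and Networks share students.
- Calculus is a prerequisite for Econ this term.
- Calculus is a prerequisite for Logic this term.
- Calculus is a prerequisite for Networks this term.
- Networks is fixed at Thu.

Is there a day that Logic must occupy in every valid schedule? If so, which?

Logic's window is Thu–Fri.
Networks is fixed at Thu, and Logic can't share a day with Networks.
So Logic must be Fri.

Fri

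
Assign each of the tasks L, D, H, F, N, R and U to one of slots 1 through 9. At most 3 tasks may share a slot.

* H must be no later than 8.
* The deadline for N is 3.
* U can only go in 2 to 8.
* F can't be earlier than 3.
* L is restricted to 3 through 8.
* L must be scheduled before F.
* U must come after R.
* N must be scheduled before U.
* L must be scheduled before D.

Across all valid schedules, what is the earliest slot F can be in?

F is available from 3; precedence pushes F to at least 4.
F at 4 is achievable: D in 4; F in 4; H in 1; R in 1; N in 1; L in 3; U in 2.

4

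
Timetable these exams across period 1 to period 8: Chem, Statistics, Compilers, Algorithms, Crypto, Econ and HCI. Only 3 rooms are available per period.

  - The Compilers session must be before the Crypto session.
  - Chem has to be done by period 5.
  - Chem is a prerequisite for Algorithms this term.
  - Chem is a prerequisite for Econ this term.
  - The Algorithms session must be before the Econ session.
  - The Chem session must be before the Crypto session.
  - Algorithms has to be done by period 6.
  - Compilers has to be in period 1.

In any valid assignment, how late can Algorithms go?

period 6

Precedence pushes Algorithms to at least period 2; Algorithms's own window allows nothing later than period 6.
Algorithms at period 6 is achievable: Algorithms=period 6; HCI=period 2; Chem=period 1; Econ=period 7; Crypto=period 2; Statistics=period 1; Compilers=period 1.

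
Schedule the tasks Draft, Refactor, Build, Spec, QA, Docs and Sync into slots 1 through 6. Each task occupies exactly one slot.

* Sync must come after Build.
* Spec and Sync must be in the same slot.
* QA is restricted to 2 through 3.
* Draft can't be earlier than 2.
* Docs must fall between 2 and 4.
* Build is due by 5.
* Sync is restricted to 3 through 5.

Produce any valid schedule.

Build=1, Draft=2, Spec=3, QA=2, Sync=3, Docs=2, Refactor=1

Checking: Build(1) before Sync(3); Spec = Sync = 3; Sync=3 in [3,5]; Draft=2 in [2,6]; Docs=2 in [2,4]; Build=1 in [1,5]; QA=2 in [2,3].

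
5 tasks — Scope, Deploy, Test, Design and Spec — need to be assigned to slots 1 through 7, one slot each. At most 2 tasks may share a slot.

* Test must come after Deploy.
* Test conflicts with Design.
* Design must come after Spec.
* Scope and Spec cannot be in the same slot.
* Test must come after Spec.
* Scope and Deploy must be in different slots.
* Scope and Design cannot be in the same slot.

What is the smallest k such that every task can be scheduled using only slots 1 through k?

The precedence chain requires at least 2 distinct slots.
With at most 2 per slot and 5 tasks, at least 3 slots are needed.
3 works (last occupied slot: 3): for example Design=3; Test=2; Deploy=1; Scope=2; Spec=1.

3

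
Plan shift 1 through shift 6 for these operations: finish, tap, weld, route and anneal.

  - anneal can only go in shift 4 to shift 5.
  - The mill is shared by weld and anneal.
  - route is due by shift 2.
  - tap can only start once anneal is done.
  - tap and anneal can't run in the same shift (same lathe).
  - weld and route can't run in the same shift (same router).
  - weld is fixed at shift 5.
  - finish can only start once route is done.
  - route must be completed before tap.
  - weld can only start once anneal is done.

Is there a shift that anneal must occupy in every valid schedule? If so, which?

shift 4

anneal's window is shift 4–shift 5.
weld is fixed at shift 5, and anneal can't share a shift with weld.
So anneal must be shift 4.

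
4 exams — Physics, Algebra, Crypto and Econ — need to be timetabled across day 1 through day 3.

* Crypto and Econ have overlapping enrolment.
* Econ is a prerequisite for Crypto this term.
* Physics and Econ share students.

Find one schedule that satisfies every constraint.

Algebra in day 1; Physics in day 2; Econ in day 1; Crypto in day 2

Checking: Econ(day 1) before Crypto(day 2); Crypto(day 2) != Econ(day 1); Physics(day 2) != Econ(day 1).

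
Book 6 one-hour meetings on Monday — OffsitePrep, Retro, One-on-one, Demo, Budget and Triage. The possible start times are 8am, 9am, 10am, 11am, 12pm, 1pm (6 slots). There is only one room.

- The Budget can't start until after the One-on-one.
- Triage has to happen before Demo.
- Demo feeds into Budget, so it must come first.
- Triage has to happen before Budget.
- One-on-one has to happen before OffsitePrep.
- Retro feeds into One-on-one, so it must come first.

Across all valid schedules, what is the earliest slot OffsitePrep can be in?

10am

Precedence pushes OffsitePrep to at least 10am.
OffsitePrep at 10am is achievable: Demo=12pm; Triage=11am; OffsitePrep=10am; Retro=8am; One-on-one=9am; Budget=1pm.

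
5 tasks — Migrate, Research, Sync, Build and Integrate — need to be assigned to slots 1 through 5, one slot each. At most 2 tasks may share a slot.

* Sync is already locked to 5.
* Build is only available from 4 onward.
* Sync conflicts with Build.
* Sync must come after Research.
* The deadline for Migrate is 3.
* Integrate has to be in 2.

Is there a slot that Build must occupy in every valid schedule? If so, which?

Build's window is 4–5.
Sync is fixed at 5, and Build can't share a slot with Sync.
So Build must be 4.

4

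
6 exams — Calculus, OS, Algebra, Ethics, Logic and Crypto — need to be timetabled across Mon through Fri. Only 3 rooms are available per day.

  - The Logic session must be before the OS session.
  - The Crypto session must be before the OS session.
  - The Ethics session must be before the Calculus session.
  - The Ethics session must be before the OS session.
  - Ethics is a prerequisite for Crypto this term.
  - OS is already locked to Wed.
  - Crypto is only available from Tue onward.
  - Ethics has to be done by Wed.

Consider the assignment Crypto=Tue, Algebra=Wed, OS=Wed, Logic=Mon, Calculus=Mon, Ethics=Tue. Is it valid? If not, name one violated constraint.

The Logic session must be before the OS session — holds.
Crypto is only available from Tue onward — holds.
OS is already locked to Wed — holds.
Only 3 rooms are available per day — holds.
The Ethics session must be before the OS session — holds.
Ethics is a prerequisite for Crypto this term — violated.
Ethics has to be done by Wed — holds.
The Crypto session must be before the OS session — holds.
The Ethics session must be before the Calculus session — violated.

Invalid. The Ethics session must be before the Calculus session.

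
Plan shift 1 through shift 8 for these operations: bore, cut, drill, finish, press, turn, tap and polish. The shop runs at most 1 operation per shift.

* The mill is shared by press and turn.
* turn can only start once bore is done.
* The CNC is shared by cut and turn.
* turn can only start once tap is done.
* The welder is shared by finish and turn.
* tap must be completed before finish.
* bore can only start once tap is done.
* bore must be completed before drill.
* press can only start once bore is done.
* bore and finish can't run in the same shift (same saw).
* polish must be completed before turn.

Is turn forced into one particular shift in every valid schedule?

No

turn can be shift 4 (e.g. bore in shift 2; drill in shift 5; cut in shift 8; turn in shift 4; finish in shift 6; polish in shift 3; press in shift 7; tap in shift 1) or shift 5 (e.g. bore in shift 2; tap in shift 1; finish in shift 6; polish in shift 4; turn in shift 5; cut in shift 8; press in shift 7; drill in shift 3).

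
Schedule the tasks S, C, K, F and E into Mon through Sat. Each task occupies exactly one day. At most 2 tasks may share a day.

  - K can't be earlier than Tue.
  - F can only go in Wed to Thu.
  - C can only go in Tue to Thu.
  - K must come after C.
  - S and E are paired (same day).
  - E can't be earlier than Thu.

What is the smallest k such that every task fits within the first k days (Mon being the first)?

4

The precedence chain requires at least 2 distinct days.
With at most 2 per day and 5 tasks, at least 3 days are needed.
E can't be placed before Thu — that is day 4 counting from Mon — so the schedule must run through at least 4 days.
4 works (last occupied day: Thu): for example K in Wed, C in Tue, S in Thu, E in Thu, F in Wed.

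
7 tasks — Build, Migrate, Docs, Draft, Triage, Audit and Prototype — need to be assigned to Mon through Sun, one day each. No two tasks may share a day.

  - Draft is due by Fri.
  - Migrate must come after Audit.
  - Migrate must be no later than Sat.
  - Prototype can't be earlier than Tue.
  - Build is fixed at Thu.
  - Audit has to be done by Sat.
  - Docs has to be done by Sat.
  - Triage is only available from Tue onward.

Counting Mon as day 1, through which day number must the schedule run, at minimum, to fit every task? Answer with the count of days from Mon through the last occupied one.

The precedence chain requires at least 2 distinct days.
With at most 1 per day and 7 tasks, at least 7 days are needed.
Build can't be placed before Thu — that is day 4 counting from Mon — so the schedule must run through at least 4 days.
7 works (last occupied day: Sun): for example Prototype -> Sun, Docs -> Fri, Audit -> Tue, Migrate -> Wed, Build -> Thu, Triage -> Sat, Draft -> Mon.

7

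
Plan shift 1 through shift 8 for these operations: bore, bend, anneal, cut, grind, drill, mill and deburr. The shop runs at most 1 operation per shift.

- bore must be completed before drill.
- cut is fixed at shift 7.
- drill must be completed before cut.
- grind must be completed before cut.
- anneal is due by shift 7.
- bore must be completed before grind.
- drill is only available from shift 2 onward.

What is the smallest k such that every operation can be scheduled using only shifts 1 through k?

The precedence chain requires at least 3 distinct shifts.
With at most 1 per shift and 8 operations, at least 8 shifts are needed.
cut can't be placed before shift 7, so the schedule must run through at least shift 7.
8 works (last occupied shift: shift 8): for example deburr=shift 8, anneal=shift 3, bend=shift 5, mill=shift 6, cut=shift 7, drill=shift 2, grind=shift 4, bore=shift 1.

8 shifts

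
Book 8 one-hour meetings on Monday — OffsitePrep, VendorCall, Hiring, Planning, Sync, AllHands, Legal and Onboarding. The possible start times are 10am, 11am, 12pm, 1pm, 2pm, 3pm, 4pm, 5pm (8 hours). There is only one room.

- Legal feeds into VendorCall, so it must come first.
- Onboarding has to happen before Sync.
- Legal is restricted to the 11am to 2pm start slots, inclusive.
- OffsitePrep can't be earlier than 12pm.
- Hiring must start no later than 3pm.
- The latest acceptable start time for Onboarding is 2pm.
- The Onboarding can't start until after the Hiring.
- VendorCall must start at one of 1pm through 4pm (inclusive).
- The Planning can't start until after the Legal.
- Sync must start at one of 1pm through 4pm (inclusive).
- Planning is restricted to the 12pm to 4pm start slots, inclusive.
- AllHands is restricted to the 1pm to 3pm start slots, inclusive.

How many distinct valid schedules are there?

Splitting on VendorCall: it can be 1pm (9), 2pm (9), 3pm (10), 4pm (15). Listing each branch's schedules as (OffsitePrep, Hiring, Planning, Sync, AllHands, Legal, Onboarding):
VendorCall=1pm: (5pm,10am,12pm,4pm,3pm,11am,2pm) (5pm,10am,2pm,4pm,3pm,11am,12pm) (5pm,10am,2pm,4pm,3pm,12pm,11am) (5pm,10am,3pm,4pm,2pm,11am,12pm) (5pm,10am,3pm,4pm,2pm,12pm,11am) (5pm,10am,4pm,2pm,3pm,11am,12pm) (5pm,10am,4pm,2pm,3pm,12pm,11am) (5pm,10am,4pm,3pm,2pm,11am,12pm) (5pm,10am,4pm,3pm,2pm,12pm,11am) — 9.
VendorCall=2pm: (5pm,10am,12pm,4pm,3pm,11am,1pm) (5pm,10am,1pm,4pm,3pm,11am,12pm) (5pm,10am,1pm,4pm,3pm,12pm,11am) (5pm,10am,3pm,4pm,1pm,11am,12pm) (5pm,10am,3pm,4pm,1pm,12pm,11am) (5pm,10am,4pm,1pm,3pm,11am,12pm) (5pm,10am,4pm,1pm,3pm,12pm,11am) (5pm,10am,4pm,3pm,1pm,11am,12pm) (5pm,10am,4pm,3pm,1pm,12pm,11am) — 9.
VendorCall=3pm: (5pm,10am,12pm,4pm,1pm,11am,2pm) (5pm,10am,12pm,4pm,2pm,11am,1pm) (5pm,10am,1pm,4pm,2pm,11am,12pm) (5pm,10am,1pm,4pm,2pm,12pm,11am) (5pm,10am,2pm,4pm,1pm,11am,12pm) (5pm,10am,2pm,4pm,1pm,12pm,11am) (5pm,10am,4pm,1pm,2pm,11am,12pm) (5pm,10am,4pm,1pm,2pm,12pm,11am) (5pm,10am,4pm,2pm,1pm,11am,12pm) (5pm,10am,4pm,2pm,1pm,12pm,11am) — 10.
VendorCall=4pm: (5pm,10am,12pm,2pm,3pm,11am,1pm) (5pm,10am,12pm,3pm,1pm,11am,2pm) (5pm,10am,12pm,3pm,2pm,11am,1pm) (5pm,10am,1pm,2pm,3pm,11am,12pm) (5pm,10am,1pm,2pm,3pm,12pm,11am) (5pm,10am,1pm,3pm,2pm,11am,12pm) (5pm,10am,1pm,3pm,2pm,12pm,11am) (5pm,10am,2pm,1pm,3pm,11am,12pm) (5pm,10am,2pm,1pm,3pm,12pm,11am) (5pm,10am,2pm,3pm,1pm,11am,12pm) (5pm,10am,2pm,3pm,1pm,12pm,11am) (5pm,10am,3pm,1pm,2pm,11am,12pm) (5pm,10am,3pm,1pm,2pm,12pm,11am) (5pm,10am,3pm,2pm,1pm,11am,12pm) (5pm,10am,3pm,2pm,1pm,12pm,11am) — 15.
Summing: 9 + 9 + 10 + 15 = 43.

43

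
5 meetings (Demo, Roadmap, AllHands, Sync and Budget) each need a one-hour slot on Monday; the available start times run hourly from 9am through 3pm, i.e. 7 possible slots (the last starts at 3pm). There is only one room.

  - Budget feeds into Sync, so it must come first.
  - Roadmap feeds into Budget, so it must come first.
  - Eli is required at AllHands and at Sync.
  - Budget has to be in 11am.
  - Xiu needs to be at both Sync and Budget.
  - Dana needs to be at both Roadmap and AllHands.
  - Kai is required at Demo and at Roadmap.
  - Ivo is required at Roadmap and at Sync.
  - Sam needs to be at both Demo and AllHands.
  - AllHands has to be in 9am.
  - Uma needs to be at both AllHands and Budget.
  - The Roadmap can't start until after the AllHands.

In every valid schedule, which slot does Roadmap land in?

10am

AllHands is fixed at 9am and must come before Roadmap, so Roadmap is at least 10am.
Budget is fixed at 11am and must come after Roadmap, so Roadmap is at most 10am.
So Roadmap must be 10am.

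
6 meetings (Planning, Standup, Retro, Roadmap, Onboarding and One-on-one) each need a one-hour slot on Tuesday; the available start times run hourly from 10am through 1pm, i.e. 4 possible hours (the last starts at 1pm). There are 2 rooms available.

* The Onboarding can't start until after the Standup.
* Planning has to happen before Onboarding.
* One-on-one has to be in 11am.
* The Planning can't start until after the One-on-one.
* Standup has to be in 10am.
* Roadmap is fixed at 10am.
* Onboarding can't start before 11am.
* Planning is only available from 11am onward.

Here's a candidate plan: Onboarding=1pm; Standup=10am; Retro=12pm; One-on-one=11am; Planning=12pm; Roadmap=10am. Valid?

Yes

Planning has to happen before Onboarding — holds.
Roadmap is fixed at 10am — holds.
Standup has to be in 10am — holds.
There are 2 rooms available — holds.
Onboarding can't start before 11am — holds.
The Planning can't start until after the One-on-one — holds.
Planning is only available from 11am onward — holds.
One-on-one has to be in 11am — holds.
The Onboarding can't start until after the Standup — holds.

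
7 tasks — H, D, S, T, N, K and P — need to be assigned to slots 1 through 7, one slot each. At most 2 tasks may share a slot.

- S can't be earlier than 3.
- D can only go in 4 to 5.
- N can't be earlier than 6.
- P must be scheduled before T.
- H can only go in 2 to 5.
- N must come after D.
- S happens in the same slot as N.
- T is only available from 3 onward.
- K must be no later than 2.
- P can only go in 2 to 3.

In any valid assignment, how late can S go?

7

S is available from 3; S must be in the same slot as N, which can't be before 6, so S is at least 6.
S at 7 is achievable: N in 7; D in 4; K in 1; S in 7; H in 2; P in 2; T in 3.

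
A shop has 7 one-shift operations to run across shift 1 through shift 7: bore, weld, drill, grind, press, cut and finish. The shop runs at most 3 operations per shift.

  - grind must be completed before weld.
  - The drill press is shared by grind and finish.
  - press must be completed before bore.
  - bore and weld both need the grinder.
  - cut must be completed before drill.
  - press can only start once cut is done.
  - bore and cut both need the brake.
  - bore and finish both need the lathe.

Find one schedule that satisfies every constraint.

grind in shift 1; bore in shift 3; drill in shift 2; finish in shift 4; press in shift 2; cut in shift 1; weld in shift 2

Checking: grind(shift 1) before weld(shift 2); cut(shift 1) before drill(shift 2); cut(shift 1) before press(shift 2); press(shift 2) before bore(shift 3); bore(shift 3) != cut(shift 1); bore(shift 3) != weld(shift 2); grind(shift 1) != finish(shift 4); bore(shift 3) != finish(shift 4); max 3 per shift (cap 3).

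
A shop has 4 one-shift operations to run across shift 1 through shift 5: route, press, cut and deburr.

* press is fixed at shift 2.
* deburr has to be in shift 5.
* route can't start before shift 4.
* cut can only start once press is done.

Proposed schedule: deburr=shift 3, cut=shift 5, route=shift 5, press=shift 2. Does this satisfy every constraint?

No — it violates: deburr has to be in shift 5

press is fixed at shift 2 — holds.
deburr has to be in shift 5 — violated.
route can't start before shift 4 — holds.
cut can only start once press is done — holds.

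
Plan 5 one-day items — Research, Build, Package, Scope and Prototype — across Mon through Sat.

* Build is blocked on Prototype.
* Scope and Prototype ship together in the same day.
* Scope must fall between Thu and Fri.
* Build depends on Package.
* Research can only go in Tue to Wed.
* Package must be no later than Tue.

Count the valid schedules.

12

Splitting on Research: it can be Tue (6), Wed (6). Listing each branch's schedules as (Build, Package, Scope, Prototype):
Research=Tue: (Fri,Mon,Thu,Thu) (Fri,Tue,Thu,Thu) (Sat,Mon,Thu,Thu) (Sat,Mon,Fri,Fri) (Sat,Tue,Thu,Thu) (Sat,Tue,Fri,Fri) — 6.
Research=Wed: (Fri,Mon,Thu,Thu) (Fri,Tue,Thu,Thu) (Sat,Mon,Thu,Thu) (Sat,Mon,Fri,Fri) (Sat,Tue,Thu,Thu) (Sat,Tue,Fri,Fri) — 6.
Summing: 6 + 6 = 12.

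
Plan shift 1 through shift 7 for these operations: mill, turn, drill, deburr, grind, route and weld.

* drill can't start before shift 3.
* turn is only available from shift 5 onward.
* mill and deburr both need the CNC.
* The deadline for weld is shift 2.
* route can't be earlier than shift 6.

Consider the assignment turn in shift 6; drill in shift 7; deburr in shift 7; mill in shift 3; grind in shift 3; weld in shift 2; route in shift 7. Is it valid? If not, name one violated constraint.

route can't be earlier than shift 6 — holds.
turn is only available from shift 5 onward — holds.
The deadline for weld is shift 2 — holds.
mill and deburr both need the CNC — holds.
drill can't start before shift 3 — holds.

Yes, all constraints hold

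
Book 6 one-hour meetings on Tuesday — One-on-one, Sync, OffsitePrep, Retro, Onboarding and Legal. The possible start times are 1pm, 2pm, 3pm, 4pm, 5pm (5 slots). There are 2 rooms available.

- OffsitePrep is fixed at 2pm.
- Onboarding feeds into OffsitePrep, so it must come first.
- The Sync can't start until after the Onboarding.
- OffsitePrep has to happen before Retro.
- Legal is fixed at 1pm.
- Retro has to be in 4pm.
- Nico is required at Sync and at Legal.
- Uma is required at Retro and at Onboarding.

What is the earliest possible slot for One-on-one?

2pm

One-on-one at 2pm is achievable: Onboarding in 1pm, Legal in 1pm, Retro in 4pm, One-on-one in 2pm, OffsitePrep in 2pm, Sync in 3pm.
Nothing earlier works — the conflict and capacity constraints rule out every slot before 2pm.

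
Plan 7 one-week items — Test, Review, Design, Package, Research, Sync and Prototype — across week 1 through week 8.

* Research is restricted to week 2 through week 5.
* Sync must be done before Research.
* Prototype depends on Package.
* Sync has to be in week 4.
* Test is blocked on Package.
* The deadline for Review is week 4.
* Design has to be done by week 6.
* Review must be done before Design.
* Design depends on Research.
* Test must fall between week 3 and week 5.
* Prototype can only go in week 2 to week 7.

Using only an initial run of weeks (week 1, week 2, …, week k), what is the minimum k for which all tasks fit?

6

The precedence chain requires at least 3 distinct weeks.
Propagating the time windows through the other constraints, Design can't land before week 6, so the schedule must run through at least week 6.
6 works (last occupied week: week 6): for example Research=week 5; Prototype=week 2; Package=week 1; Design=week 6; Review=week 1; Sync=week 4; Test=week 3.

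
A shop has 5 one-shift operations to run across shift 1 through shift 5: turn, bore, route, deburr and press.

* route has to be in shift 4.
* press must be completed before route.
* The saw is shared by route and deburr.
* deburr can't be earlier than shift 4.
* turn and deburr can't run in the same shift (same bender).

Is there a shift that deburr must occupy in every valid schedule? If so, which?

shift 5

deburr's window is shift 4–shift 5.
route is fixed at shift 4, and deburr can't share a shift with route.
So deburr must be shift 5.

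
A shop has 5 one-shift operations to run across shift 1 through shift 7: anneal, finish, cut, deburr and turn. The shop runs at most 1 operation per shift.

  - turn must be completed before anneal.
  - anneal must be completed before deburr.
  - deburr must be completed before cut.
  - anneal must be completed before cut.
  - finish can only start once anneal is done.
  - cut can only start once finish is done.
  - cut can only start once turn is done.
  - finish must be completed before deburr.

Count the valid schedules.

Splitting on anneal: it can be shift 2 (10), shift 3 (8), shift 4 (3). Listing each branch's schedules as (finish, cut, deburr, turn) by shift number:
anneal=shift 2: (3,5,4,1) (3,6,4,1) (3,6,5,1) (3,7,4,1) (3,7,5,1) (3,7,6,1) (4,6,5,1) (4,7,5,1) (4,7,6,1) (5,7,6,1) — 10.
anneal=shift 3: (4,6,5,1) (4,6,5,2) (4,7,5,1) (4,7,5,2) (4,7,6,1) (4,7,6,2) (5,7,6,1) (5,7,6,2) — 8.
anneal=shift 4: (5,7,6,1) (5,7,6,2) (5,7,6,3) — 3.
Summing: 10 + 8 + 3 = 21.

21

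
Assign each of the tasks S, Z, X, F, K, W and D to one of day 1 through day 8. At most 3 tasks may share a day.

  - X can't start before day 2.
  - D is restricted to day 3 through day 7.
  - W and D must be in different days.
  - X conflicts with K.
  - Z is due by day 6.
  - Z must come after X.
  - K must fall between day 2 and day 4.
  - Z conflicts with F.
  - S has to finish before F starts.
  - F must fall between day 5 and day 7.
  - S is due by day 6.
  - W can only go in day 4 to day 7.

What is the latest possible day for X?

day 5

X is available from day 2; downstream work caps X at day 5.
X at day 5 is achievable: Z in day 6, F in day 5, S in day 1, W in day 4, D in day 3, K in day 2, X in day 5.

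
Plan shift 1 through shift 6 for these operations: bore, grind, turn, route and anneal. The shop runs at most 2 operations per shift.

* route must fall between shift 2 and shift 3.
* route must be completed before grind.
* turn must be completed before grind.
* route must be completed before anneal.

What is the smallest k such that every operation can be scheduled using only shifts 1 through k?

3 shifts

The precedence chain requires at least 2 distinct shifts.
With at most 2 per shift and 5 operations, at least 3 shifts are needed.
Propagating the time windows through the other constraints, grind can't land before shift 3, so the schedule must run through at least shift 3.
3 works (last occupied shift: shift 3): for example bore -> shift 1; anneal -> shift 3; grind -> shift 3; turn -> shift 1; route -> shift 2.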